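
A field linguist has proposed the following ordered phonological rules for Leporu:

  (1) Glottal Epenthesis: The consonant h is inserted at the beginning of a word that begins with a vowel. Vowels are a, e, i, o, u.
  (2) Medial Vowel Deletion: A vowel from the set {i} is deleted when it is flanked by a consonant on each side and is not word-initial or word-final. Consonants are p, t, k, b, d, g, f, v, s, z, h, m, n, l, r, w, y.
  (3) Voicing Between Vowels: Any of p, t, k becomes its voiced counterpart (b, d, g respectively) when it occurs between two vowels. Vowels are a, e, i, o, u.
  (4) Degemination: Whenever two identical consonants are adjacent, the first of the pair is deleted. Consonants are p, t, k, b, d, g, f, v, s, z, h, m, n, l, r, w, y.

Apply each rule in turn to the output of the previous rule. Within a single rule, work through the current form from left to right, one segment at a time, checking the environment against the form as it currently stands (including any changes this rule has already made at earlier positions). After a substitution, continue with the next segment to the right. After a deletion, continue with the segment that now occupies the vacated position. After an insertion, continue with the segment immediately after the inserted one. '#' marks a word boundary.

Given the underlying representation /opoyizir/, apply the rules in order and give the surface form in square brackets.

[hoboyzr]

(1) Glottal Epenthesis: [opoyizir] → [hopoyizir]
(2) Medial Vowel Deletion: [hopoyizir] → [hopoyzr]
(3) Voicing Between Vowels: [hopoyzr] → [hoboyzr]
(4) Degemination: no change — [hoboyzr]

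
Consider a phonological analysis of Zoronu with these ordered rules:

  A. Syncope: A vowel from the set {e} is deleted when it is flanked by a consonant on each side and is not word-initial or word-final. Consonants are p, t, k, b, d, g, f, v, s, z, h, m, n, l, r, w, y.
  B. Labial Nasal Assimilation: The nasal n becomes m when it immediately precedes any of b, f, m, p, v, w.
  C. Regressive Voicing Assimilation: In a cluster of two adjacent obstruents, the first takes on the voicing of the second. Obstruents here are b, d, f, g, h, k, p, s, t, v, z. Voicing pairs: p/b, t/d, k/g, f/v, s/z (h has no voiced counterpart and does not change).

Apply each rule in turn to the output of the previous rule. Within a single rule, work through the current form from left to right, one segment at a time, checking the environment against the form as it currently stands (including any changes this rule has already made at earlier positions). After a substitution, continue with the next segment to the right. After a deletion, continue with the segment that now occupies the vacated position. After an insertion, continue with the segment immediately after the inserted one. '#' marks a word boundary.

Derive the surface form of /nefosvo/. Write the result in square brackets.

[mfozvo]

A Syncope: [nefosvo] → [nfosvo]
B Labial Nasal Assimilation: [nfosvo] → [mfosvo]
C Regressive Voicing Assimilation: [mfosvo] → [mfozvo]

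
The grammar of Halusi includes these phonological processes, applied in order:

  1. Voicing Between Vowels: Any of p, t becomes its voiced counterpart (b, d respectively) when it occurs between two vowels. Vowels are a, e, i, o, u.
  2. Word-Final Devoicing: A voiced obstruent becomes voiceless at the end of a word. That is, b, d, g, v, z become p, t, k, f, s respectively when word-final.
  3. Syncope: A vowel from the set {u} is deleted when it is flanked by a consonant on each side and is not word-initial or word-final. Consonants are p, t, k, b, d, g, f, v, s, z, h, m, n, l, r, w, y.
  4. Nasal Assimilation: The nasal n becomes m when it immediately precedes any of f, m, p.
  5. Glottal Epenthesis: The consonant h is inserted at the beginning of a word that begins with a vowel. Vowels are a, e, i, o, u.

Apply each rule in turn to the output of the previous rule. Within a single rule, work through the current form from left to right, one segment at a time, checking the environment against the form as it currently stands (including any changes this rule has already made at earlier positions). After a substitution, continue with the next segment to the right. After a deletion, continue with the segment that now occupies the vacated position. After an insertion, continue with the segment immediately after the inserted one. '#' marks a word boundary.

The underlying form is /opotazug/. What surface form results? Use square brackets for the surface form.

1 Voicing Between Vowels: [opotazug] → [obodazug]
2 Word-Final Devoicing: [obodazug] → [obodazuk]
3 Syncope: [obodazuk] → [obodazk]
4 Nasal Assimilation: no change — [obodazk]
5 Glottal Epenthesis: [obodazk] → [hobodazk]

[hobodazk]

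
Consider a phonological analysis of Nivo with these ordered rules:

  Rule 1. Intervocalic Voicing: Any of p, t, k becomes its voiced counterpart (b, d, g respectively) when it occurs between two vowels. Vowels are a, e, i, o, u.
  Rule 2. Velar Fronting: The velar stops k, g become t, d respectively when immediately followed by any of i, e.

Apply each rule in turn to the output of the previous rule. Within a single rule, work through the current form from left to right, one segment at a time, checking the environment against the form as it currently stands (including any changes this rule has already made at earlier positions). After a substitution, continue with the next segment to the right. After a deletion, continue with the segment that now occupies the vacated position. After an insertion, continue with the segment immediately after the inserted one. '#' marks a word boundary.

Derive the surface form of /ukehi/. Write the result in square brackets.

[udehi]

Rule 1 Intervocalic Voicing: [ukehi] → [ugehi]
Rule 2 Velar Fronting: [ugehi] → [udehi]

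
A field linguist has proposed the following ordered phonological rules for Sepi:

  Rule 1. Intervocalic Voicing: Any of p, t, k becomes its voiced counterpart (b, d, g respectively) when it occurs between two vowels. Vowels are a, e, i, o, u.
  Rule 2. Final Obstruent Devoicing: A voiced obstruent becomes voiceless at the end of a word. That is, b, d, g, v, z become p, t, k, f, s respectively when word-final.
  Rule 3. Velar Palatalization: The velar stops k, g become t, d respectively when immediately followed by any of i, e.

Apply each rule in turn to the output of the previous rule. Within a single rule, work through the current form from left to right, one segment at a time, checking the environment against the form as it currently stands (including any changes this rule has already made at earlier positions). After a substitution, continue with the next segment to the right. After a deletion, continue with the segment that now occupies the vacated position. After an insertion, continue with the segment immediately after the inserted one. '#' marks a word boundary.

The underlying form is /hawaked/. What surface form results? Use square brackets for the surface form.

Rule 1 Intervocalic Voicing: [hawaked] → [hawaged]
Rule 2 Final Obstruent Devoicing: [hawaged] → [hawaget]
Rule 3 Velar Palatalization: [hawaget] → [hawadet]

[hawadet]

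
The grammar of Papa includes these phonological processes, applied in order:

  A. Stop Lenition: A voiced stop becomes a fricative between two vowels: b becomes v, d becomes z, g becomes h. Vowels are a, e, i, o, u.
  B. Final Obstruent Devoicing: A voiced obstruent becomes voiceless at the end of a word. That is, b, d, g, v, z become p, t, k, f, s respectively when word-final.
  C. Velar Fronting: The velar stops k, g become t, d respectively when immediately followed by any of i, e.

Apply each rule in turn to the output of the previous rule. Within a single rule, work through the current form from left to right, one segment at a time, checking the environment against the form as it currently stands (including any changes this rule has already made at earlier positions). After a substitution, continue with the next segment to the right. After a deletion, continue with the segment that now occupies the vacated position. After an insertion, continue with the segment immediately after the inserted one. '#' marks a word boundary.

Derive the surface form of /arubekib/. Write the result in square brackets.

[aruvetip]

A Stop Lenition: [arubekib] → [aruvekib]
B Final Obstruent Devoicing: [aruvekib] → [aruvekip]
C Velar Fronting: [aruvekip] → [aruvetip]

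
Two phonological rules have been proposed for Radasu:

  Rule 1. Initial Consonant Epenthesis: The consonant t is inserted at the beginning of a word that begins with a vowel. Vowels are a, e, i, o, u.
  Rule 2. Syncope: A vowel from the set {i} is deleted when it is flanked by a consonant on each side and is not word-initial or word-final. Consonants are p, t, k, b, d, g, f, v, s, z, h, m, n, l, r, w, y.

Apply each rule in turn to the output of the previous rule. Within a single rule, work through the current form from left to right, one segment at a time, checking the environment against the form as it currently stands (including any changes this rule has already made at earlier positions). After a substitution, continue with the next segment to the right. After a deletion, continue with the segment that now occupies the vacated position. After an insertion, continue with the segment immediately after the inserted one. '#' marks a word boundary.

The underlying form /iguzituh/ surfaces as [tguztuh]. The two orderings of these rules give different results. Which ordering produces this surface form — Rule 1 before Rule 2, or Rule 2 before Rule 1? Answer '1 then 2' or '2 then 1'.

Order 1 then 2:
  1 Initial Consonant Epenthesis: [iguzituh] → [tiguzituh]
  2 Syncope: [tiguzituh] → [tguztuh]
  result: [tguztuh]
Order 2 then 1:
  2 Syncope: [iguzituh] → [iguztuh]
  1 Initial Consonant Epenthesis: [iguztuh] → [tiguztuh]
  result: [tiguztuh]

1 then 2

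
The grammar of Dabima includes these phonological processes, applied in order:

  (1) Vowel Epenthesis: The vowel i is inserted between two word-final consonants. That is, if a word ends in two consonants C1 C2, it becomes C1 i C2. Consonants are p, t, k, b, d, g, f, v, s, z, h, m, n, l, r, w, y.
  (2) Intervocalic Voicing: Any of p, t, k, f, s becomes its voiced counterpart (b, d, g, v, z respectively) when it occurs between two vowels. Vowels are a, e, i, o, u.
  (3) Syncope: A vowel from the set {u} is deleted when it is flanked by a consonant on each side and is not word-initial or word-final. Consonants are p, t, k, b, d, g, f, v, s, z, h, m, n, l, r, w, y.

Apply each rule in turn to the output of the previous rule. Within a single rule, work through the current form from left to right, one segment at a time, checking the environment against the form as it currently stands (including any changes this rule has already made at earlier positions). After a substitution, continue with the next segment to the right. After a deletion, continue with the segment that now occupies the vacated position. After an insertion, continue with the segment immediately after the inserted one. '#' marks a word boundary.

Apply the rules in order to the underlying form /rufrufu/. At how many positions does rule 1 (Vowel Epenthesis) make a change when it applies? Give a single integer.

0

(1) Vowel Epenthesis: no change — [rufrufu]
(2) Intervocalic Voicing: [rufrufu] → [rufruvu]
(3) Syncope: [rufruvu] → [rfrvu]
Rule 1 changed 0 position(s).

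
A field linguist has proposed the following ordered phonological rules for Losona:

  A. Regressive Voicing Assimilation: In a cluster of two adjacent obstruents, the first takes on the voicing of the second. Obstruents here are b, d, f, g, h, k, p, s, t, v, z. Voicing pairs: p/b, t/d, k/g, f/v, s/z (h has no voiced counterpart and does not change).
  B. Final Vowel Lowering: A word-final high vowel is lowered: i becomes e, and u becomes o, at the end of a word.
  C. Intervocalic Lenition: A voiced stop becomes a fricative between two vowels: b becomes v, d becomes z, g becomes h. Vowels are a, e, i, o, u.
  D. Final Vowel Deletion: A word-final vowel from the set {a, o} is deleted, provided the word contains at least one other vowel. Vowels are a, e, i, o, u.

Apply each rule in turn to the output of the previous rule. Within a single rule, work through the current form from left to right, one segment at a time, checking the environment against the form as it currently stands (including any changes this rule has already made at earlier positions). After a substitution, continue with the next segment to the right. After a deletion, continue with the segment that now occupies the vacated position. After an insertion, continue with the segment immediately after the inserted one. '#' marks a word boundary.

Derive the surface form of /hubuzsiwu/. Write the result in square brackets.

[huvussiw]

A Regressive Voicing Assimilation: [hubuzsiwu] → [hubussiwu]
B Final Vowel Lowering: [hubussiwu] → [hubussiwo]
C Intervocalic Lenition: [hubussiwo] → [huvussiwo]
D Final Vowel Deletion: [huvussiwo] → [huvussiw]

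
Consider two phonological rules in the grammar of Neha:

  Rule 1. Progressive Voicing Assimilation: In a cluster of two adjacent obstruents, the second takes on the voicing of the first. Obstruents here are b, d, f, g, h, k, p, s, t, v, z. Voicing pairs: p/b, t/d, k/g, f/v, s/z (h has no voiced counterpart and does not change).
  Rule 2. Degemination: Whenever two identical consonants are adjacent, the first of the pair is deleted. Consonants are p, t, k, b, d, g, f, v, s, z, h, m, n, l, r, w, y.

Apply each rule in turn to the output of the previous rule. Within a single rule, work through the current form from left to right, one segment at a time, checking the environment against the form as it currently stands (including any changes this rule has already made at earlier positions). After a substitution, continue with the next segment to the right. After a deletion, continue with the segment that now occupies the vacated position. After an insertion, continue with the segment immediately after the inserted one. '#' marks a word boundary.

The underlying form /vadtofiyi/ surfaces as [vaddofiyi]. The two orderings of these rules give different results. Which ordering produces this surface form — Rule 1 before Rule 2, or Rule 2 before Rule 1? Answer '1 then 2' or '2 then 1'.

Order 1 then 2:
  1 Progressive Voicing Assimilation: [vadtofiyi] → [vaddofiyi]
  2 Degemination: [vaddofiyi] → [vadofiyi]
  result: [vadofiyi]
Order 2 then 1:
  2 Degemination: no change — [vadtofiyi]
  1 Progressive Voicing Assimilation: [vadtofiyi] → [vaddofiyi]
  result: [vaddofiyi]

2 then 1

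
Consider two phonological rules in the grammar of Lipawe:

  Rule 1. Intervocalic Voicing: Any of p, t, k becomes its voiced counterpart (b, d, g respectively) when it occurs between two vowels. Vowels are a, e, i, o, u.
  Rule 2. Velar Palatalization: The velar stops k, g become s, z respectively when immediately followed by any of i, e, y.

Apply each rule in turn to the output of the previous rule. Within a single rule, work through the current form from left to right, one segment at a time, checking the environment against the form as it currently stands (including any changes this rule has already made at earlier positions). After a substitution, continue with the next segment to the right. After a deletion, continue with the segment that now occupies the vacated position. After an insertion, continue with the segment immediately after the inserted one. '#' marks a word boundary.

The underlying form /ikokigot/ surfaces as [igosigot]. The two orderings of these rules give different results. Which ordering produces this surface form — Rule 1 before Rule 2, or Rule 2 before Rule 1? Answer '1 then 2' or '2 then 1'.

Order 1 then 2:
  1 Intervocalic Voicing: [ikokigot] → [igogigot]
  2 Velar Palatalization: [igogigot] → [igozigot]
  result: [igozigot]
Order 2 then 1:
  2 Velar Palatalization: [ikokigot] → [ikosigot]
  1 Intervocalic Voicing: [ikosigot] → [igosigot]
  result: [igosigot]

2 then 1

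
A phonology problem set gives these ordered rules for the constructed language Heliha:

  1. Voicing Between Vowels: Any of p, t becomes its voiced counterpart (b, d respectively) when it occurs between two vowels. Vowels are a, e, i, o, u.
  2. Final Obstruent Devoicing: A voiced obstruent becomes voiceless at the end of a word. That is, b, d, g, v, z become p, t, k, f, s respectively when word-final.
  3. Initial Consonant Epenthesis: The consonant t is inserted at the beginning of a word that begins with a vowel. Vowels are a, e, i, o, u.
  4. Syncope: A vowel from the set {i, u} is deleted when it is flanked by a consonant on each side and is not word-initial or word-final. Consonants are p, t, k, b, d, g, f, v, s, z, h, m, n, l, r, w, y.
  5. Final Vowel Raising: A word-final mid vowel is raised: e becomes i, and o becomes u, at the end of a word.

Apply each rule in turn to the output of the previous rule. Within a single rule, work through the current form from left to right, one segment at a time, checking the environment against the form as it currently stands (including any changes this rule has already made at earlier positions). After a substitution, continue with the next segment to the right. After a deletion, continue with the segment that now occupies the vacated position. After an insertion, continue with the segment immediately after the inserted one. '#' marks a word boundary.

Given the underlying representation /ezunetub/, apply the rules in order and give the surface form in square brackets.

1 Voicing Between Vowels: [ezunetub] → [ezunedub]
2 Final Obstruent Devoicing: [ezunedub] → [ezunedup]
3 Initial Consonant Epenthesis: [ezunedup] → [tezunedup]
4 Syncope: [tezunedup] → [teznedp]
5 Final Vowel Raising: no change — [teznedp]

[teznedp]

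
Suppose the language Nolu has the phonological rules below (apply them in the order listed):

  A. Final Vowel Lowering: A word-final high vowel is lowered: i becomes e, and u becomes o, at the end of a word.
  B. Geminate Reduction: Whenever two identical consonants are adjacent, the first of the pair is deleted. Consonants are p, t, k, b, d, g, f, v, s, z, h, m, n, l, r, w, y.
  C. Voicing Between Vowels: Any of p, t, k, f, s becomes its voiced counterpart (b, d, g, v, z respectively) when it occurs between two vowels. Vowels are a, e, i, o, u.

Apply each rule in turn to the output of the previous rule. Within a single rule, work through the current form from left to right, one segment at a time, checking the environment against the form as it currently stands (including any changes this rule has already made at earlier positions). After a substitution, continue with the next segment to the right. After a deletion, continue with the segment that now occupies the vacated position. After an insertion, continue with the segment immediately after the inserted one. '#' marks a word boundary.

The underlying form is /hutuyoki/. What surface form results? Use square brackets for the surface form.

A Final Vowel Lowering: [hutuyoki] → [hutuyoke]
B Geminate Reduction: no change — [hutuyoke]
C Voicing Between Vowels: [hutuyoke] → [huduyoge]

[huduyoge]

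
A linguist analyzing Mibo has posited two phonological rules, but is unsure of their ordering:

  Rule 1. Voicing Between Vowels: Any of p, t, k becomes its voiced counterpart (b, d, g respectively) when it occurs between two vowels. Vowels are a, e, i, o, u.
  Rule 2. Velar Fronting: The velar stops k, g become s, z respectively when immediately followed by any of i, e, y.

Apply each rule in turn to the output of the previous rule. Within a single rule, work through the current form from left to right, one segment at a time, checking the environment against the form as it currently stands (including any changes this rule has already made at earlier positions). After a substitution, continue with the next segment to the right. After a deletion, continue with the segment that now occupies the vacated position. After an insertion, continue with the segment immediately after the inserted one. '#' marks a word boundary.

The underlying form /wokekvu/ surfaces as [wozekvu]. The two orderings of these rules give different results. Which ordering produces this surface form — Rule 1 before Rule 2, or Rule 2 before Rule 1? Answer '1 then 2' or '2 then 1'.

1 then 2

Order 1 then 2:
  1 Voicing Between Vowels: [wokekvu] → [wogekvu]
  2 Velar Fronting: [wogekvu] → [wozekvu]
  result: [wozekvu]
Order 2 then 1:
  2 Velar Fronting: [wokekvu] → [wosekvu]
  1 Voicing Between Vowels: no change — [wosekvu]
  result: [wosekvu]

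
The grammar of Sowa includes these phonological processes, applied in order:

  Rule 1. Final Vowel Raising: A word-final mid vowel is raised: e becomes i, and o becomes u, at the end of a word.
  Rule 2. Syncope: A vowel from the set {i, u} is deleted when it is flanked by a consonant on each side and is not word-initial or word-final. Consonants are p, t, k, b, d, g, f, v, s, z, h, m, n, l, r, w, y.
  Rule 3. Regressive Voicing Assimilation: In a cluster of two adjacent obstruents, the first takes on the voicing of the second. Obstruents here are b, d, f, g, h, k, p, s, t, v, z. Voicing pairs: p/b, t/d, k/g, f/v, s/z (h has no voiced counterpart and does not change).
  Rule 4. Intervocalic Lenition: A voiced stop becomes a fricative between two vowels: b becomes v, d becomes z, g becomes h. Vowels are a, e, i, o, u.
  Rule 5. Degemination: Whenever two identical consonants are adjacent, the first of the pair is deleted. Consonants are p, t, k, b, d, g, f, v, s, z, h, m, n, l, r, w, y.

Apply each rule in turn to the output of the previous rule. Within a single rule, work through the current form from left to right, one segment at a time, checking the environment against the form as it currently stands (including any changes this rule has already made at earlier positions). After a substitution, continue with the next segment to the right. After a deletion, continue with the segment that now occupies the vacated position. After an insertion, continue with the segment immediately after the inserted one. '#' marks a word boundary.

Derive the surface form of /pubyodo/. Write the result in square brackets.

[byozu]

Rule 1 Final Vowel Raising: [pubyodo] → [pubyodu]
Rule 2 Syncope: [pubyodu] → [pbyodu]
Rule 3 Regressive Voicing Assimilation: [pbyodu] → [bbyodu]
Rule 4 Intervocalic Lenition: [bbyodu] → [bbyozu]
Rule 5 Degemination: [bbyozu] → [byozu]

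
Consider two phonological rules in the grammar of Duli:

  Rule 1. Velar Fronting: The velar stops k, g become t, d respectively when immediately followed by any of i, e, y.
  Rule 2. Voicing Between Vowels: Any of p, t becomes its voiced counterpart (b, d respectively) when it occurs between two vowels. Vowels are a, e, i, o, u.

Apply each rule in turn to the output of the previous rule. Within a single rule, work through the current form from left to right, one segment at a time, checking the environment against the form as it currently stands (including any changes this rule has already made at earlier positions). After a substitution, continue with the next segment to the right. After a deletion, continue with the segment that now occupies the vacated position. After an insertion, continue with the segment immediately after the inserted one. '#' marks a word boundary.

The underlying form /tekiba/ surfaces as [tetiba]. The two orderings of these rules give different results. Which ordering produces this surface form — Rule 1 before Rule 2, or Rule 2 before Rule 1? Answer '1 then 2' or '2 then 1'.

Order 1 then 2:
  1 Velar Fronting: [tekiba] → [tetiba]
  2 Voicing Between Vowels: [tetiba] → [tediba]
  result: [tediba]
Order 2 then 1:
  2 Voicing Between Vowels: no change — [tekiba]
  1 Velar Fronting: [tekiba] → [tetiba]
  result: [tetiba]

2 then 1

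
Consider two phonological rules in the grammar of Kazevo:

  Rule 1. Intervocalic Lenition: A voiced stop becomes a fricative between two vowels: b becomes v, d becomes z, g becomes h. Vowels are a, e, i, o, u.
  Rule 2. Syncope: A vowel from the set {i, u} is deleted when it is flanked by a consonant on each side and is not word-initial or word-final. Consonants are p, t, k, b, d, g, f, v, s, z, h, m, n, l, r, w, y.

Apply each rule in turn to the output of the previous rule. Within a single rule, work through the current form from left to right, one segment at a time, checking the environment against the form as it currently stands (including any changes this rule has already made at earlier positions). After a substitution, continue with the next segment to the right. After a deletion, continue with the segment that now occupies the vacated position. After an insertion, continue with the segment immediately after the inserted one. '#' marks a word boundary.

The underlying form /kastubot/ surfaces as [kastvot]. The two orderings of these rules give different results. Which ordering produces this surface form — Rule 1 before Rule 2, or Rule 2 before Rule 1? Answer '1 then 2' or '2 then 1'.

1 then 2

Order 1 then 2:
  1 Intervocalic Lenition: [kastubot] → [kastuvot]
  2 Syncope: [kastuvot] → [kastvot]
  result: [kastvot]
Order 2 then 1:
  2 Syncope: [kastubot] → [kastbot]
  1 Intervocalic Lenition: no change — [kastbot]
  result: [kastbot]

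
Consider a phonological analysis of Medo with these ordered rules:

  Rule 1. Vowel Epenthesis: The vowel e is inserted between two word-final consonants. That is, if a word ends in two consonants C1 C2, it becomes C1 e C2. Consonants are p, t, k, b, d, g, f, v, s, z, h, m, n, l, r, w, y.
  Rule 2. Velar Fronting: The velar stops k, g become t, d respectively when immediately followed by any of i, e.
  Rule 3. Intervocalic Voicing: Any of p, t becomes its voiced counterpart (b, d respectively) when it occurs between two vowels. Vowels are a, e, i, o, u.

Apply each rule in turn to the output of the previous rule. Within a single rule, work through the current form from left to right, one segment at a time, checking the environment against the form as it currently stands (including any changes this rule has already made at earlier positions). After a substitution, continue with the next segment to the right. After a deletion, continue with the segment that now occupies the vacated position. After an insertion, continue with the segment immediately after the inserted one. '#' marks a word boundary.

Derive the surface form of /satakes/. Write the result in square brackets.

[sadades]

Rule 1 Vowel Epenthesis: no change — [satakes]
Rule 2 Velar Fronting: [satakes] → [satates]
Rule 3 Intervocalic Voicing: [satates] → [sadades]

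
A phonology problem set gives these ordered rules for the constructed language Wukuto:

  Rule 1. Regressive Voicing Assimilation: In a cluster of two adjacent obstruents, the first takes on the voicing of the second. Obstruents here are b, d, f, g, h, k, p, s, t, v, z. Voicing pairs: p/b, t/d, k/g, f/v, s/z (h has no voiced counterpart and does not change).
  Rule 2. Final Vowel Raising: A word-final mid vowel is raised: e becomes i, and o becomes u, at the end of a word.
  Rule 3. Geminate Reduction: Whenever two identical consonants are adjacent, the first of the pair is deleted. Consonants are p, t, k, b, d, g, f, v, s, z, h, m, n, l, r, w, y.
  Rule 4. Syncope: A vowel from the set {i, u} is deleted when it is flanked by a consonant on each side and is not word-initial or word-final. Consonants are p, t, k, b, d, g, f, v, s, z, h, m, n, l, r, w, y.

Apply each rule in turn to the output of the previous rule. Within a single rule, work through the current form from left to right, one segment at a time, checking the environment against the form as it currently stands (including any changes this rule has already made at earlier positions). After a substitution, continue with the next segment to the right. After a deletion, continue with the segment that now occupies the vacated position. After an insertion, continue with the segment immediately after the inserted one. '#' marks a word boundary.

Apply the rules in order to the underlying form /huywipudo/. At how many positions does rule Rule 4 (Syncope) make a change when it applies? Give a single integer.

Rule 1 Regressive Voicing Assimilation: no change — [huywipudo]
Rule 2 Final Vowel Raising: [huywipudo] → [huywipudu]
Rule 3 Geminate Reduction: no change — [huywipudu]
Rule 4 Syncope: [huywipudu] → [hywpdu]
Rule Rule 4 changed 3 position(s).

3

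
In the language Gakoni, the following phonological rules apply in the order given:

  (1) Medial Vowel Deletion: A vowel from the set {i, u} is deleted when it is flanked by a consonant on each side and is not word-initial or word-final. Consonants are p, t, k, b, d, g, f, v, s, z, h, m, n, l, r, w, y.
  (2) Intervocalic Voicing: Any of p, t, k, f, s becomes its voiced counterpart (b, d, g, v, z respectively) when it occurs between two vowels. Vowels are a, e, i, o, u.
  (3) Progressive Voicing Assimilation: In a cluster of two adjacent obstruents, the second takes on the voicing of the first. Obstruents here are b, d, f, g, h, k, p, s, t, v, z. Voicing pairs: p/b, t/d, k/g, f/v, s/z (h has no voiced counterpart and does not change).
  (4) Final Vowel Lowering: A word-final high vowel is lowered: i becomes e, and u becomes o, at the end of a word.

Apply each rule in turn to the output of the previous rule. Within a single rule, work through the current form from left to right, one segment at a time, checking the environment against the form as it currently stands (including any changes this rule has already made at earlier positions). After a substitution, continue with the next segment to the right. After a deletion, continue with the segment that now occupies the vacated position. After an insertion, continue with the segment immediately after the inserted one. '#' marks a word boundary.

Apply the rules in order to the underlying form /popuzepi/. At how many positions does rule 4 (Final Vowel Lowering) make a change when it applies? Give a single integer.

(1) Medial Vowel Deletion: [popuzepi] → [popzepi]
(2) Intervocalic Voicing: [popzepi] → [popzebi]
(3) Progressive Voicing Assimilation: [popzebi] → [popsebi]
(4) Final Vowel Lowering: [popsebi] → [popsebe]
Rule 4 changed 1 position(s).

1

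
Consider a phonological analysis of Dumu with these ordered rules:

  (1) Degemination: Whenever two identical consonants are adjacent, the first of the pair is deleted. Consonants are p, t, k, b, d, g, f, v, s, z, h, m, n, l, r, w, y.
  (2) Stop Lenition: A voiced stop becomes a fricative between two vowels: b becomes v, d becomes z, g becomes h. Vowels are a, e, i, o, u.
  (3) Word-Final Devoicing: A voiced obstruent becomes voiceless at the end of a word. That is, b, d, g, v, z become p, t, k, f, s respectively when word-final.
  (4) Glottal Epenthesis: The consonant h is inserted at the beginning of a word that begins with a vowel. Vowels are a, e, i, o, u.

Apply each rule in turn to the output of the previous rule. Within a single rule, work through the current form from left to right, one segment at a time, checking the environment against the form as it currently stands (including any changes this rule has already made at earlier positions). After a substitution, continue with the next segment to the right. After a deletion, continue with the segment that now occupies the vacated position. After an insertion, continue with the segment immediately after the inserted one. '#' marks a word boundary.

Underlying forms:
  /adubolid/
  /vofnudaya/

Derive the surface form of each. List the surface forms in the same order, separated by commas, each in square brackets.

/adubolid/:
  (1) Degemination: no change — [adubolid]
  (2) Stop Lenition: [adubolid] → [azuvolid]
  (3) Word-Final Devoicing: [azuvolid] → [azuvolit]
  (4) Glottal Epenthesis: [azuvolit] → [hazuvolit]
/vofnudaya/:
  (1) Degemination: no change — [vofnudaya]
  (2) Stop Lenition: [vofnudaya] → [vofnuzaya]
  (3) Word-Final Devoicing: no change — [vofnuzaya]
  (4) Glottal Epenthesis: no change — [vofnuzaya]

[hazuvolit], [vofnuzaya]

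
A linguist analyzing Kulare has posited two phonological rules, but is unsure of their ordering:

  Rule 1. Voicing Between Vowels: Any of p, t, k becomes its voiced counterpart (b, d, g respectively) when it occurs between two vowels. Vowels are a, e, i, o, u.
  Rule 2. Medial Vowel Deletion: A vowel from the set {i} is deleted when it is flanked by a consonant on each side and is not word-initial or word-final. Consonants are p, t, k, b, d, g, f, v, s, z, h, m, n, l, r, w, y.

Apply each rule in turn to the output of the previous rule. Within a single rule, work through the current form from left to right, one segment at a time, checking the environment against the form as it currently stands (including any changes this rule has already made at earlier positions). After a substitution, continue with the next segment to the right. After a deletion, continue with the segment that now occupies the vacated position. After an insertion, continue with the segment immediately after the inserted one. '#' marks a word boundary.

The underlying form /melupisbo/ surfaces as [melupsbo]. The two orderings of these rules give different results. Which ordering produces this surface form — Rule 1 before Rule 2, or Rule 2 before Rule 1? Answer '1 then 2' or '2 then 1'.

2 then 1

Order 1 then 2:
  1 Voicing Between Vowels: [melupisbo] → [melubisbo]
  2 Medial Vowel Deletion: [melubisbo] → [melubsbo]
  result: [melubsbo]
Order 2 then 1:
  2 Medial Vowel Deletion: [melupisbo] → [melupsbo]
  1 Voicing Between Vowels: no change — [melupsbo]
  result: [melupsbo]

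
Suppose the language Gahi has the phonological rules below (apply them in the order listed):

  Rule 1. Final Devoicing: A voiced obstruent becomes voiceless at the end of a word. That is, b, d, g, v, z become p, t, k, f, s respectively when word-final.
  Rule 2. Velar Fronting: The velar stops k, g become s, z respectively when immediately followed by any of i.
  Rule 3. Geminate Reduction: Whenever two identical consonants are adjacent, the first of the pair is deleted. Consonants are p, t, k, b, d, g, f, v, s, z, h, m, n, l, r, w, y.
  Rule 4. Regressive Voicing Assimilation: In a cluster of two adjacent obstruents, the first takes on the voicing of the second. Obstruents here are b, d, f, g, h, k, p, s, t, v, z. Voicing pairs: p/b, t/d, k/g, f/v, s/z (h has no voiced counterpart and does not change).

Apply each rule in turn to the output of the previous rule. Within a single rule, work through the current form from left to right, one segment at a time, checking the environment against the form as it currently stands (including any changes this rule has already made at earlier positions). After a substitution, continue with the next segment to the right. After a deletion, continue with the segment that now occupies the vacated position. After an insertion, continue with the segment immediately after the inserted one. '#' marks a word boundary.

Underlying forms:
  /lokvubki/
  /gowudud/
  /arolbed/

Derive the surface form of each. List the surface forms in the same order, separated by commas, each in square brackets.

/lokvubki/:
  Rule 1 Final Devoicing: no change — [lokvubki]
  Rule 2 Velar Fronting: [lokvubki] → [lokvubsi]
  Rule 3 Geminate Reduction: no change — [lokvubsi]
  Rule 4 Regressive Voicing Assimilation: [lokvubsi] → [logvupsi]
/gowudud/:
  Rule 1 Final Devoicing: [gowudud] → [gowudut]
  Rule 2 Velar Fronting: no change — [gowudut]
  Rule 3 Geminate Reduction: no change — [gowudut]
  Rule 4 Regressive Voicing Assimilation: no change — [gowudut]
/arolbed/:
  Rule 1 Final Devoicing: [arolbed] → [arolbet]
  Rule 2 Velar Fronting: no change — [arolbet]
  Rule 3 Geminate Reduction: no change — [arolbet]
  Rule 4 Regressive Voicing Assimilation: no change — [arolbet]

[logvupsi], [gowudut], [arolbet]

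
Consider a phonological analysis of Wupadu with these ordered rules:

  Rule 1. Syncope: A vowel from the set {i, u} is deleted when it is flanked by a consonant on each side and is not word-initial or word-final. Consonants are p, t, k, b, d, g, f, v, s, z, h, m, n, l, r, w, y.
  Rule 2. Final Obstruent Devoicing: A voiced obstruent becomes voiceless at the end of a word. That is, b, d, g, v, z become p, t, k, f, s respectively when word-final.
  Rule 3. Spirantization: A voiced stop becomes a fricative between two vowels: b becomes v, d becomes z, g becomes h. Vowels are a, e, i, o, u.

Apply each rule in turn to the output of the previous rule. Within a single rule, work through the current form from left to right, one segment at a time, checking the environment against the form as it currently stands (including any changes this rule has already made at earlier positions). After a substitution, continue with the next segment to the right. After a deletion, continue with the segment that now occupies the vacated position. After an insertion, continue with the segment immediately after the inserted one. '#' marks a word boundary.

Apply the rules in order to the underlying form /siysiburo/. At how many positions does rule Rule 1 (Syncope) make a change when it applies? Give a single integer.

Rule 1 Syncope: [siysiburo] → [sysbro]
Rule 2 Final Obstruent Devoicing: no change — [sysbro]
Rule 3 Spirantization: no change — [sysbro]
Rule Rule 1 changed 3 position(s).

3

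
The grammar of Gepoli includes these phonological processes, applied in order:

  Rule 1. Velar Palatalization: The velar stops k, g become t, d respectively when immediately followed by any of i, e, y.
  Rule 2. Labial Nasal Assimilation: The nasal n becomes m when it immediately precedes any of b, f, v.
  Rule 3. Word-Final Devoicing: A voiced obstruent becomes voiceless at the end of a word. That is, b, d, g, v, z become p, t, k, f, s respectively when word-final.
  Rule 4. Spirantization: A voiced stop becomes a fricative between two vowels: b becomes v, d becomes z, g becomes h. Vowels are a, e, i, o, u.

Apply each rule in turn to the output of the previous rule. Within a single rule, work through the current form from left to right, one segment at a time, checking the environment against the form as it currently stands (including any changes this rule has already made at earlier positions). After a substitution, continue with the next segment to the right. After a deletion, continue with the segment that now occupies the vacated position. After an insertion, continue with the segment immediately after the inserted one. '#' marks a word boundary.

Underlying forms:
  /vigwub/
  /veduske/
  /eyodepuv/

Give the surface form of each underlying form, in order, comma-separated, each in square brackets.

[vigwup], [vezuste], [eyozepuf]

/vigwub/:
  Rule 1 Velar Palatalization: no change — [vigwub]
  Rule 2 Labial Nasal Assimilation: no change — [vigwub]
  Rule 3 Word-Final Devoicing: [vigwub] → [vigwup]
  Rule 4 Spirantization: no change — [vigwup]
/veduske/:
  Rule 1 Velar Palatalization: [veduske] → [veduste]
  Rule 2 Labial Nasal Assimilation: no change — [veduste]
  Rule 3 Word-Final Devoicing: no change — [veduste]
  Rule 4 Spirantization: [veduste] → [vezuste]
/eyodepuv/:
  Rule 1 Velar Palatalization: no change — [eyodepuv]
  Rule 2 Labial Nasal Assimilation: no change — [eyodepuv]
  Rule 3 Word-Final Devoicing: [eyodepuv] → [eyodepuf]
  Rule 4 Spirantization: [eyodepuf] → [eyozepuf]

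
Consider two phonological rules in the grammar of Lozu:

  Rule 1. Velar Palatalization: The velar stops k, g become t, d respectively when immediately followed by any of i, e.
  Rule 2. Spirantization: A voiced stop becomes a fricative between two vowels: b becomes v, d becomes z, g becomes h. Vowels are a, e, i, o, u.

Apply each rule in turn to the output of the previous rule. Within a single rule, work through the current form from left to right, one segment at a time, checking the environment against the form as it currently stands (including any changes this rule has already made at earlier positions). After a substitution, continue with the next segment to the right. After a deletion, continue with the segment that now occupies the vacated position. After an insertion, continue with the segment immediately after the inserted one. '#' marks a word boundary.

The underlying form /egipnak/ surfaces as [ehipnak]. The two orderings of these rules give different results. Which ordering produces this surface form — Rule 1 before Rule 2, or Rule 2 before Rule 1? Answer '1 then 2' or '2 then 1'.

Order 1 then 2:
  1 Velar Palatalization: [egipnak] → [edipnak]
  2 Spirantization: [edipnak] → [ezipnak]
  result: [ezipnak]
Order 2 then 1:
  2 Spirantization: [egipnak] → [ehipnak]
  1 Velar Palatalization: no change — [ehipnak]
  result: [ehipnak]

2 then 1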